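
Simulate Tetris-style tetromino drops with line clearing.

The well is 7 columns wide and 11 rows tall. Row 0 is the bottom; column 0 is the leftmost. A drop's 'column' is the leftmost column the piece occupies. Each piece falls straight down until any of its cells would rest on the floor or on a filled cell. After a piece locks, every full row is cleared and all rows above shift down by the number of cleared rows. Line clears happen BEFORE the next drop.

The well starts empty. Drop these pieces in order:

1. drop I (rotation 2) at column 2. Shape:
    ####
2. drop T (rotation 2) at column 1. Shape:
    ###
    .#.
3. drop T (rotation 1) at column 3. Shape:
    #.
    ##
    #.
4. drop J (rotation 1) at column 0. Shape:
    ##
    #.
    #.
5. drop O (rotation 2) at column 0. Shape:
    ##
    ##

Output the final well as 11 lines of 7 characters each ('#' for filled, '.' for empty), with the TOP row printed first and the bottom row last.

Answer: .......
.......
.......
.......
.......
##.#...
##.##..
##.#...
####...
#.#....
..####.

Derivation:
Drop 1: I rot2 at col 2 lands with bottom-row=0; cleared 0 line(s) (total 0); column heights now [0 0 1 1 1 1 0], max=1
Drop 2: T rot2 at col 1 lands with bottom-row=1; cleared 0 line(s) (total 0); column heights now [0 3 3 3 1 1 0], max=3
Drop 3: T rot1 at col 3 lands with bottom-row=3; cleared 0 line(s) (total 0); column heights now [0 3 3 6 5 1 0], max=6
Drop 4: J rot1 at col 0 lands with bottom-row=1; cleared 0 line(s) (total 0); column heights now [4 4 3 6 5 1 0], max=6
Drop 5: O rot2 at col 0 lands with bottom-row=4; cleared 0 line(s) (total 0); column heights now [6 6 3 6 5 1 0], max=6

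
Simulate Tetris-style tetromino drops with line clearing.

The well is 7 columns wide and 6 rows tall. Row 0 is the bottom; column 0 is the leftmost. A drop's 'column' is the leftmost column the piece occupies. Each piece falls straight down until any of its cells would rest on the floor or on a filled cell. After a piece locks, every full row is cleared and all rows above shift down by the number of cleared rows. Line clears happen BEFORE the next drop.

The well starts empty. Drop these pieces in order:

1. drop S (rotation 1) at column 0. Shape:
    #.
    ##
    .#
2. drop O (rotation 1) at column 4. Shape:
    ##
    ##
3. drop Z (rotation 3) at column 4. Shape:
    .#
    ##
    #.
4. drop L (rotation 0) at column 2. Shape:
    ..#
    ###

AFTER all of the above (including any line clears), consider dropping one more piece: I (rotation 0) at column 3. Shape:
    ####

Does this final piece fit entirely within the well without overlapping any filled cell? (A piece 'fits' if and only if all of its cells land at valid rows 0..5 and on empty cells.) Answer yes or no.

Drop 1: S rot1 at col 0 lands with bottom-row=0; cleared 0 line(s) (total 0); column heights now [3 2 0 0 0 0 0], max=3
Drop 2: O rot1 at col 4 lands with bottom-row=0; cleared 0 line(s) (total 0); column heights now [3 2 0 0 2 2 0], max=3
Drop 3: Z rot3 at col 4 lands with bottom-row=2; cleared 0 line(s) (total 0); column heights now [3 2 0 0 4 5 0], max=5
Drop 4: L rot0 at col 2 lands with bottom-row=4; cleared 0 line(s) (total 0); column heights now [3 2 5 5 6 5 0], max=6
Test piece I rot0 at col 3 (width 4): heights before test = [3 2 5 5 6 5 0]; fits = False

Answer: no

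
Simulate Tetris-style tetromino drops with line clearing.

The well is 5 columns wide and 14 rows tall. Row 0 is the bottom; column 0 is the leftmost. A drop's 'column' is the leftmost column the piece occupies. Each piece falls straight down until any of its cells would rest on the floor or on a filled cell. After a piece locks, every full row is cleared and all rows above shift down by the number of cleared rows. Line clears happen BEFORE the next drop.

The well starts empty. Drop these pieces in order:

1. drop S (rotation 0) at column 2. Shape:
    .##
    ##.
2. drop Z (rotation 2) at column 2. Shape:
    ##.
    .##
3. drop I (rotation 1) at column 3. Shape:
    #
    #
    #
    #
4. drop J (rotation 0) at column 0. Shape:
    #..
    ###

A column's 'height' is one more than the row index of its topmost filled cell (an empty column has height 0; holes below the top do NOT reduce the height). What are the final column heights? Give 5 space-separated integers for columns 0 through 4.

Drop 1: S rot0 at col 2 lands with bottom-row=0; cleared 0 line(s) (total 0); column heights now [0 0 1 2 2], max=2
Drop 2: Z rot2 at col 2 lands with bottom-row=2; cleared 0 line(s) (total 0); column heights now [0 0 4 4 3], max=4
Drop 3: I rot1 at col 3 lands with bottom-row=4; cleared 0 line(s) (total 0); column heights now [0 0 4 8 3], max=8
Drop 4: J rot0 at col 0 lands with bottom-row=4; cleared 0 line(s) (total 0); column heights now [6 5 5 8 3], max=8

Answer: 6 5 5 8 3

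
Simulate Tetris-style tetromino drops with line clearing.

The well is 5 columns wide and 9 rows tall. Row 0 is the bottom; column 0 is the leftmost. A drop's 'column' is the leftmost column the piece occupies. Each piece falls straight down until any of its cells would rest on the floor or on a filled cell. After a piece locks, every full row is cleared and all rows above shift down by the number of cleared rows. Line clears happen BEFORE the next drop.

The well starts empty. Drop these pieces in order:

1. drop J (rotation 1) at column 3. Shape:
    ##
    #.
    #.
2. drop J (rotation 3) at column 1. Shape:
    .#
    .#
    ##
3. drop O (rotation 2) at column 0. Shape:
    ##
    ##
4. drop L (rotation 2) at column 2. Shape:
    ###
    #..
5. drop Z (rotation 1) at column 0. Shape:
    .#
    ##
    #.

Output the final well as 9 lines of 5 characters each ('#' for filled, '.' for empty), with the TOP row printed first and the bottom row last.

Answer: .....
.....
.....
.....
.....
.#...
#.#..
####.
.###.

Derivation:
Drop 1: J rot1 at col 3 lands with bottom-row=0; cleared 0 line(s) (total 0); column heights now [0 0 0 3 3], max=3
Drop 2: J rot3 at col 1 lands with bottom-row=0; cleared 0 line(s) (total 0); column heights now [0 1 3 3 3], max=3
Drop 3: O rot2 at col 0 lands with bottom-row=1; cleared 1 line(s) (total 1); column heights now [2 2 2 2 0], max=2
Drop 4: L rot2 at col 2 lands with bottom-row=2; cleared 0 line(s) (total 1); column heights now [2 2 4 4 4], max=4
Drop 5: Z rot1 at col 0 lands with bottom-row=2; cleared 1 line(s) (total 2); column heights now [3 4 3 2 0], max=4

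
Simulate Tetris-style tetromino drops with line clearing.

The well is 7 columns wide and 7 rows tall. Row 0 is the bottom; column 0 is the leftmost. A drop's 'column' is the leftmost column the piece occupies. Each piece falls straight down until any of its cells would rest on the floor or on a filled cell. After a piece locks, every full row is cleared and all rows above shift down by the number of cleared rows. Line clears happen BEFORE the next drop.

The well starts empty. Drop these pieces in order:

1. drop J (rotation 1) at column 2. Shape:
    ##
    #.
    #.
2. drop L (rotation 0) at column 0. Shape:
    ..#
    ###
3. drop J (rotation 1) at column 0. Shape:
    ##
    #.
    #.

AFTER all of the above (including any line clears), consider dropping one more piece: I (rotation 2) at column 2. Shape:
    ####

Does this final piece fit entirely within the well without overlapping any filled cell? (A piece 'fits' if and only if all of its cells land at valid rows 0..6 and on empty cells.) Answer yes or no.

Drop 1: J rot1 at col 2 lands with bottom-row=0; cleared 0 line(s) (total 0); column heights now [0 0 3 3 0 0 0], max=3
Drop 2: L rot0 at col 0 lands with bottom-row=3; cleared 0 line(s) (total 0); column heights now [4 4 5 3 0 0 0], max=5
Drop 3: J rot1 at col 0 lands with bottom-row=4; cleared 0 line(s) (total 0); column heights now [7 7 5 3 0 0 0], max=7
Test piece I rot2 at col 2 (width 4): heights before test = [7 7 5 3 0 0 0]; fits = True

Answer: yes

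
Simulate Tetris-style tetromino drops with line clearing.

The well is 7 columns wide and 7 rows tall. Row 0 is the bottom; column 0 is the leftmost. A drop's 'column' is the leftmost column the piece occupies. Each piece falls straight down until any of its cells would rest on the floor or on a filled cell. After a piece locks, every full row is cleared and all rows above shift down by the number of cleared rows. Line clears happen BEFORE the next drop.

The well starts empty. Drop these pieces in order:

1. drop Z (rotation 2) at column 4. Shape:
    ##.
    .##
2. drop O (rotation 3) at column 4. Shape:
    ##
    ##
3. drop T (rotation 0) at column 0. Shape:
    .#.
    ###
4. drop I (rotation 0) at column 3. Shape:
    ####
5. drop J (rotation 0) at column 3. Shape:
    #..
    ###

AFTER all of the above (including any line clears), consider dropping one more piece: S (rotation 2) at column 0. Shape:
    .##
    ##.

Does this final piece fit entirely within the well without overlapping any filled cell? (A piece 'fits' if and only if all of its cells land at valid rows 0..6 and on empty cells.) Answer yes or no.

Drop 1: Z rot2 at col 4 lands with bottom-row=0; cleared 0 line(s) (total 0); column heights now [0 0 0 0 2 2 1], max=2
Drop 2: O rot3 at col 4 lands with bottom-row=2; cleared 0 line(s) (total 0); column heights now [0 0 0 0 4 4 1], max=4
Drop 3: T rot0 at col 0 lands with bottom-row=0; cleared 0 line(s) (total 0); column heights now [1 2 1 0 4 4 1], max=4
Drop 4: I rot0 at col 3 lands with bottom-row=4; cleared 0 line(s) (total 0); column heights now [1 2 1 5 5 5 5], max=5
Drop 5: J rot0 at col 3 lands with bottom-row=5; cleared 0 line(s) (total 0); column heights now [1 2 1 7 6 6 5], max=7
Test piece S rot2 at col 0 (width 3): heights before test = [1 2 1 7 6 6 5]; fits = True

Answer: yes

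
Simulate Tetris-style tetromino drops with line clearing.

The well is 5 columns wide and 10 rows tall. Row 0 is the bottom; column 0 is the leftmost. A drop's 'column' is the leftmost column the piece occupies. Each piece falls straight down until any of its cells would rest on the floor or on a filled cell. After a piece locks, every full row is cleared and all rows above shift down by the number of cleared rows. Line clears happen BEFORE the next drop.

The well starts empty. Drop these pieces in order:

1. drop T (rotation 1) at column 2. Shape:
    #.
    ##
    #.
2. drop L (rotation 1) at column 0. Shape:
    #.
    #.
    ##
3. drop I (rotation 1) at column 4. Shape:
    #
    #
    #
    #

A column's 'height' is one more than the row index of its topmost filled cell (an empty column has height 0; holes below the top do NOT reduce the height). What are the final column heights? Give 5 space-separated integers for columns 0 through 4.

Answer: 3 1 3 2 4

Derivation:
Drop 1: T rot1 at col 2 lands with bottom-row=0; cleared 0 line(s) (total 0); column heights now [0 0 3 2 0], max=3
Drop 2: L rot1 at col 0 lands with bottom-row=0; cleared 0 line(s) (total 0); column heights now [3 1 3 2 0], max=3
Drop 3: I rot1 at col 4 lands with bottom-row=0; cleared 0 line(s) (total 0); column heights now [3 1 3 2 4], max=4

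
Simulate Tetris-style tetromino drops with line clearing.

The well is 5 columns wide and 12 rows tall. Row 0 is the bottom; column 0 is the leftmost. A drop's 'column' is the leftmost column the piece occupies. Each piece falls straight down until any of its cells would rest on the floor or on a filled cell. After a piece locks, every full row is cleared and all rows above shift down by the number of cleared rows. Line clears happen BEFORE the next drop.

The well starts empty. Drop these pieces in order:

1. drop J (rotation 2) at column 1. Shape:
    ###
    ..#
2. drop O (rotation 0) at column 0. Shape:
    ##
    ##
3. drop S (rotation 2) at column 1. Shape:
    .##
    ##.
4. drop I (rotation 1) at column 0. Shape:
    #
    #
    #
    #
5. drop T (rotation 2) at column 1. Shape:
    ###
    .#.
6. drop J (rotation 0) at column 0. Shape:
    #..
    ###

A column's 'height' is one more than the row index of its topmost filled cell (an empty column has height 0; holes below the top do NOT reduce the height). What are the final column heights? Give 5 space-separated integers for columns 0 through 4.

Answer: 10 9 9 8 0

Derivation:
Drop 1: J rot2 at col 1 lands with bottom-row=0; cleared 0 line(s) (total 0); column heights now [0 2 2 2 0], max=2
Drop 2: O rot0 at col 0 lands with bottom-row=2; cleared 0 line(s) (total 0); column heights now [4 4 2 2 0], max=4
Drop 3: S rot2 at col 1 lands with bottom-row=4; cleared 0 line(s) (total 0); column heights now [4 5 6 6 0], max=6
Drop 4: I rot1 at col 0 lands with bottom-row=4; cleared 0 line(s) (total 0); column heights now [8 5 6 6 0], max=8
Drop 5: T rot2 at col 1 lands with bottom-row=6; cleared 0 line(s) (total 0); column heights now [8 8 8 8 0], max=8
Drop 6: J rot0 at col 0 lands with bottom-row=8; cleared 0 line(s) (total 0); column heights now [10 9 9 8 0], max=10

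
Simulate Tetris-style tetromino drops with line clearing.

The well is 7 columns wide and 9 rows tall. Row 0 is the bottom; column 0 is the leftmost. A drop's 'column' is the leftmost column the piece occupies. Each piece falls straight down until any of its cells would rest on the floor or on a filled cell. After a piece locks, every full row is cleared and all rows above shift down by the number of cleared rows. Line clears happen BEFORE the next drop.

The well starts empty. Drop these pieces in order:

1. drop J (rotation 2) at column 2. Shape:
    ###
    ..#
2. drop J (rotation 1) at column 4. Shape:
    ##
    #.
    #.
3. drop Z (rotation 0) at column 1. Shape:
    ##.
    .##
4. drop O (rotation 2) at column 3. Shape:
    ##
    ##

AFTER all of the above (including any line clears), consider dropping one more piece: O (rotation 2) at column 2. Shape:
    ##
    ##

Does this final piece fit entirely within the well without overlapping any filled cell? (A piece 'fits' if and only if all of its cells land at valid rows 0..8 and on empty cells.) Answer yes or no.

Answer: yes

Derivation:
Drop 1: J rot2 at col 2 lands with bottom-row=0; cleared 0 line(s) (total 0); column heights now [0 0 2 2 2 0 0], max=2
Drop 2: J rot1 at col 4 lands with bottom-row=2; cleared 0 line(s) (total 0); column heights now [0 0 2 2 5 5 0], max=5
Drop 3: Z rot0 at col 1 lands with bottom-row=2; cleared 0 line(s) (total 0); column heights now [0 4 4 3 5 5 0], max=5
Drop 4: O rot2 at col 3 lands with bottom-row=5; cleared 0 line(s) (total 0); column heights now [0 4 4 7 7 5 0], max=7
Test piece O rot2 at col 2 (width 2): heights before test = [0 4 4 7 7 5 0]; fits = True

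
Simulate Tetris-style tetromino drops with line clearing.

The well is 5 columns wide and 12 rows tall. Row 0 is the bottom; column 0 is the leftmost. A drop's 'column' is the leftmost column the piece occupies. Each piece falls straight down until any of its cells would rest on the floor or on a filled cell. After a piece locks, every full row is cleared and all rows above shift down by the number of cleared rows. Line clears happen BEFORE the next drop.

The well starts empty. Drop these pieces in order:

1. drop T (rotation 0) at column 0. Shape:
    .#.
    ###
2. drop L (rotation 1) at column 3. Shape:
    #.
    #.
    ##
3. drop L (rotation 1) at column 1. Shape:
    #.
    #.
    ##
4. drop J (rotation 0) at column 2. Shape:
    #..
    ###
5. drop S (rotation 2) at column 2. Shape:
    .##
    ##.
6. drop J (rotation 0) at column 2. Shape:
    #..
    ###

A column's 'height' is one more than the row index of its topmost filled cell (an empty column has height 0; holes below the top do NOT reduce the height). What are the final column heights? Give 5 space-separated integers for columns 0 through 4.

Answer: 0 4 8 7 7

Derivation:
Drop 1: T rot0 at col 0 lands with bottom-row=0; cleared 0 line(s) (total 0); column heights now [1 2 1 0 0], max=2
Drop 2: L rot1 at col 3 lands with bottom-row=0; cleared 1 line(s) (total 1); column heights now [0 1 0 2 0], max=2
Drop 3: L rot1 at col 1 lands with bottom-row=1; cleared 0 line(s) (total 1); column heights now [0 4 2 2 0], max=4
Drop 4: J rot0 at col 2 lands with bottom-row=2; cleared 0 line(s) (total 1); column heights now [0 4 4 3 3], max=4
Drop 5: S rot2 at col 2 lands with bottom-row=4; cleared 0 line(s) (total 1); column heights now [0 4 5 6 6], max=6
Drop 6: J rot0 at col 2 lands with bottom-row=6; cleared 0 line(s) (total 1); column heights now [0 4 8 7 7], max=8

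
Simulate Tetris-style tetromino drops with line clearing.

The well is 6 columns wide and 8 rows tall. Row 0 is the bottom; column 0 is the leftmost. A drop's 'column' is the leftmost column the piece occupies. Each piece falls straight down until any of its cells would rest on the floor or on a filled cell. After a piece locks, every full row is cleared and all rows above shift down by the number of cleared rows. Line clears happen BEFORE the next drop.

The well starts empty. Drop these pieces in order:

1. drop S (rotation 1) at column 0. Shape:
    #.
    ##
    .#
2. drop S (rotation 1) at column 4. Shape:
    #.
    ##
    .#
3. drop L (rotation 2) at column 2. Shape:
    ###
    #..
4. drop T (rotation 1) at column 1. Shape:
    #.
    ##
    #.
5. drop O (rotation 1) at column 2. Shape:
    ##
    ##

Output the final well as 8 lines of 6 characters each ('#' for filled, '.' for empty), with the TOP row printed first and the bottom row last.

Drop 1: S rot1 at col 0 lands with bottom-row=0; cleared 0 line(s) (total 0); column heights now [3 2 0 0 0 0], max=3
Drop 2: S rot1 at col 4 lands with bottom-row=0; cleared 0 line(s) (total 0); column heights now [3 2 0 0 3 2], max=3
Drop 3: L rot2 at col 2 lands with bottom-row=2; cleared 0 line(s) (total 0); column heights now [3 2 4 4 4 2], max=4
Drop 4: T rot1 at col 1 lands with bottom-row=3; cleared 0 line(s) (total 0); column heights now [3 6 5 4 4 2], max=6
Drop 5: O rot1 at col 2 lands with bottom-row=5; cleared 0 line(s) (total 0); column heights now [3 6 7 7 4 2], max=7

Answer: ......
..##..
.###..
.##...
.####.
#.#.#.
##..##
.#...#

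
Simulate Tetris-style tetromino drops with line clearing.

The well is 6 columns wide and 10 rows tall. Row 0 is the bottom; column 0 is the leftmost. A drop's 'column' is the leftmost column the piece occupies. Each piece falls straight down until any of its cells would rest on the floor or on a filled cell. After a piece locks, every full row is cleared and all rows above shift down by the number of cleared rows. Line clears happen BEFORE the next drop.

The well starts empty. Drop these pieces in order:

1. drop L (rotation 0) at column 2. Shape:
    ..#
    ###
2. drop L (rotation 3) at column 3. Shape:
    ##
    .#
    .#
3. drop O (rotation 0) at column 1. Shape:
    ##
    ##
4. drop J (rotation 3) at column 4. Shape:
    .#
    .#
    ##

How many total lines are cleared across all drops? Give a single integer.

Drop 1: L rot0 at col 2 lands with bottom-row=0; cleared 0 line(s) (total 0); column heights now [0 0 1 1 2 0], max=2
Drop 2: L rot3 at col 3 lands with bottom-row=2; cleared 0 line(s) (total 0); column heights now [0 0 1 5 5 0], max=5
Drop 3: O rot0 at col 1 lands with bottom-row=1; cleared 0 line(s) (total 0); column heights now [0 3 3 5 5 0], max=5
Drop 4: J rot3 at col 4 lands with bottom-row=5; cleared 0 line(s) (total 0); column heights now [0 3 3 5 6 8], max=8

Answer: 0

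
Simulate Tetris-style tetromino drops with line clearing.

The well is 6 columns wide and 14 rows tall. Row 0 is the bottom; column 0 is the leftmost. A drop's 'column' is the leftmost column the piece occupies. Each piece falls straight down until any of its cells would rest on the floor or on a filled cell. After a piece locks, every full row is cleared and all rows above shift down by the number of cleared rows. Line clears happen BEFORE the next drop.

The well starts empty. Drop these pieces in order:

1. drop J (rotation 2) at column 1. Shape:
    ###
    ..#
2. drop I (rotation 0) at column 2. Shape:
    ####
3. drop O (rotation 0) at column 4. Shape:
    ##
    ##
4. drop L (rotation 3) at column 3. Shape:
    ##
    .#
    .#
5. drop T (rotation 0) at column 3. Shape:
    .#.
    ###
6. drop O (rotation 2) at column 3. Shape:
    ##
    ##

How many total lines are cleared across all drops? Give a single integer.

Answer: 0

Derivation:
Drop 1: J rot2 at col 1 lands with bottom-row=0; cleared 0 line(s) (total 0); column heights now [0 2 2 2 0 0], max=2
Drop 2: I rot0 at col 2 lands with bottom-row=2; cleared 0 line(s) (total 0); column heights now [0 2 3 3 3 3], max=3
Drop 3: O rot0 at col 4 lands with bottom-row=3; cleared 0 line(s) (total 0); column heights now [0 2 3 3 5 5], max=5
Drop 4: L rot3 at col 3 lands with bottom-row=5; cleared 0 line(s) (total 0); column heights now [0 2 3 8 8 5], max=8
Drop 5: T rot0 at col 3 lands with bottom-row=8; cleared 0 line(s) (total 0); column heights now [0 2 3 9 10 9], max=10
Drop 6: O rot2 at col 3 lands with bottom-row=10; cleared 0 line(s) (total 0); column heights now [0 2 3 12 12 9], max=12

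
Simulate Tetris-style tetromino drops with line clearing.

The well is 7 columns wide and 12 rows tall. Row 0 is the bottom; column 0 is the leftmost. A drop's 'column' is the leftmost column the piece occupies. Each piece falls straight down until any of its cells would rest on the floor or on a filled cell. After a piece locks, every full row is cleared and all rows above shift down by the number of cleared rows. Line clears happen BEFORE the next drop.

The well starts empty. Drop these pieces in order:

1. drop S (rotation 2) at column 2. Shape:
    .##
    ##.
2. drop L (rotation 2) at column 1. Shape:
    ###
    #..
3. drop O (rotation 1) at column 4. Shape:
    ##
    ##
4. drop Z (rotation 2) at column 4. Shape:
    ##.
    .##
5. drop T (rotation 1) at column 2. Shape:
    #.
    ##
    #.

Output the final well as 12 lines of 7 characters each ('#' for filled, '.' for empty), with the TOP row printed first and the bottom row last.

Drop 1: S rot2 at col 2 lands with bottom-row=0; cleared 0 line(s) (total 0); column heights now [0 0 1 2 2 0 0], max=2
Drop 2: L rot2 at col 1 lands with bottom-row=1; cleared 0 line(s) (total 0); column heights now [0 3 3 3 2 0 0], max=3
Drop 3: O rot1 at col 4 lands with bottom-row=2; cleared 0 line(s) (total 0); column heights now [0 3 3 3 4 4 0], max=4
Drop 4: Z rot2 at col 4 lands with bottom-row=4; cleared 0 line(s) (total 0); column heights now [0 3 3 3 6 6 5], max=6
Drop 5: T rot1 at col 2 lands with bottom-row=3; cleared 0 line(s) (total 0); column heights now [0 3 6 5 6 6 5], max=6

Answer: .......
.......
.......
.......
.......
.......
..#.##.
..##.##
..#.##.
.#####.
.#.##..
..##...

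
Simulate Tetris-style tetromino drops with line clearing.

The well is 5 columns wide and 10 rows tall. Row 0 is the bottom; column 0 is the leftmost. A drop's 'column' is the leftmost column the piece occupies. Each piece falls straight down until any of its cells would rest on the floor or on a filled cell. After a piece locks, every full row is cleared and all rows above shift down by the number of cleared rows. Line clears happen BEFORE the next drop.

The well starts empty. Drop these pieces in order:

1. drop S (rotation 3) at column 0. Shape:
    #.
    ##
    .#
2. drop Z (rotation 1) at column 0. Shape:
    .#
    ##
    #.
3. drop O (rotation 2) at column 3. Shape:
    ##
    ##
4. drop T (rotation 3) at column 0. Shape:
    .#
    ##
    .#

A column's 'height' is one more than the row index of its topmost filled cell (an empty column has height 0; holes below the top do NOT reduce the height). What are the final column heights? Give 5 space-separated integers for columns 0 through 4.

Answer: 8 9 0 2 2

Derivation:
Drop 1: S rot3 at col 0 lands with bottom-row=0; cleared 0 line(s) (total 0); column heights now [3 2 0 0 0], max=3
Drop 2: Z rot1 at col 0 lands with bottom-row=3; cleared 0 line(s) (total 0); column heights now [5 6 0 0 0], max=6
Drop 3: O rot2 at col 3 lands with bottom-row=0; cleared 0 line(s) (total 0); column heights now [5 6 0 2 2], max=6
Drop 4: T rot3 at col 0 lands with bottom-row=6; cleared 0 line(s) (total 0); column heights now [8 9 0 2 2], max=9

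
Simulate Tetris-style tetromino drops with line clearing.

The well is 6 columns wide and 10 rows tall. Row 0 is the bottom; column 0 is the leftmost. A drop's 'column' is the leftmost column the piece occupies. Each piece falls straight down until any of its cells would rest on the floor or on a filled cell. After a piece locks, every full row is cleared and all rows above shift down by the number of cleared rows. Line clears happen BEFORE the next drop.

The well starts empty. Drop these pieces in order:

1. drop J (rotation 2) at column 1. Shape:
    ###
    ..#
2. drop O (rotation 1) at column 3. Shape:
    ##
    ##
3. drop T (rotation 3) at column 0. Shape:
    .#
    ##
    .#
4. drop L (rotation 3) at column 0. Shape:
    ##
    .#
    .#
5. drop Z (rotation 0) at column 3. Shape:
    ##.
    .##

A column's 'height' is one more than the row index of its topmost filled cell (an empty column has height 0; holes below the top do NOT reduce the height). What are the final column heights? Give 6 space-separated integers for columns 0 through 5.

Answer: 8 8 2 6 6 5

Derivation:
Drop 1: J rot2 at col 1 lands with bottom-row=0; cleared 0 line(s) (total 0); column heights now [0 2 2 2 0 0], max=2
Drop 2: O rot1 at col 3 lands with bottom-row=2; cleared 0 line(s) (total 0); column heights now [0 2 2 4 4 0], max=4
Drop 3: T rot3 at col 0 lands with bottom-row=2; cleared 0 line(s) (total 0); column heights now [4 5 2 4 4 0], max=5
Drop 4: L rot3 at col 0 lands with bottom-row=5; cleared 0 line(s) (total 0); column heights now [8 8 2 4 4 0], max=8
Drop 5: Z rot0 at col 3 lands with bottom-row=4; cleared 0 line(s) (total 0); column heights now [8 8 2 6 6 5], max=8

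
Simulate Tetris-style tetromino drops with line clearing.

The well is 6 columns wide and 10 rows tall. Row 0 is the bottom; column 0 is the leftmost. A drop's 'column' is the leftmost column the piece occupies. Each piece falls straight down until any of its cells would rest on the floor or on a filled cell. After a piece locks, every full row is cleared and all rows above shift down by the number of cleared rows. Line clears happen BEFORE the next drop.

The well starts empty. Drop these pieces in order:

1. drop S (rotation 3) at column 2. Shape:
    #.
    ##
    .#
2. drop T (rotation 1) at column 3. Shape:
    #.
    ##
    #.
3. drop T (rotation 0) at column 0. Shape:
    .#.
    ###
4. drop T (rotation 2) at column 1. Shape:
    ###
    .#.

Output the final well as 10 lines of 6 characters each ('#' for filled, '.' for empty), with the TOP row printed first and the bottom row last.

Drop 1: S rot3 at col 2 lands with bottom-row=0; cleared 0 line(s) (total 0); column heights now [0 0 3 2 0 0], max=3
Drop 2: T rot1 at col 3 lands with bottom-row=2; cleared 0 line(s) (total 0); column heights now [0 0 3 5 4 0], max=5
Drop 3: T rot0 at col 0 lands with bottom-row=3; cleared 0 line(s) (total 0); column heights now [4 5 4 5 4 0], max=5
Drop 4: T rot2 at col 1 lands with bottom-row=4; cleared 0 line(s) (total 0); column heights now [4 6 6 6 4 0], max=6

Answer: ......
......
......
......
.###..
.###..
#####.
..##..
..##..
...#..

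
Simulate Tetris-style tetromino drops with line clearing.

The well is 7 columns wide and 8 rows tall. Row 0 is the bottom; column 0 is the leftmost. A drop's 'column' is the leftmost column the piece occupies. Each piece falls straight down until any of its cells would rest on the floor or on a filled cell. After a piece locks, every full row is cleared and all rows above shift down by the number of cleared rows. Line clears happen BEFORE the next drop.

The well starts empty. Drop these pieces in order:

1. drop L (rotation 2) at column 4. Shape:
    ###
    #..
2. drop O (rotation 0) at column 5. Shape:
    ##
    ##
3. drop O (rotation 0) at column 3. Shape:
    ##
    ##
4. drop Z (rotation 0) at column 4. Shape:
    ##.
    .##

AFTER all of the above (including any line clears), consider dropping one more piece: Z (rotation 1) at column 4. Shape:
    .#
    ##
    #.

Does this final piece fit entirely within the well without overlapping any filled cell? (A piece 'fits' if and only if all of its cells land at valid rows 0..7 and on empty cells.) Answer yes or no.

Answer: no

Derivation:
Drop 1: L rot2 at col 4 lands with bottom-row=0; cleared 0 line(s) (total 0); column heights now [0 0 0 0 2 2 2], max=2
Drop 2: O rot0 at col 5 lands with bottom-row=2; cleared 0 line(s) (total 0); column heights now [0 0 0 0 2 4 4], max=4
Drop 3: O rot0 at col 3 lands with bottom-row=2; cleared 0 line(s) (total 0); column heights now [0 0 0 4 4 4 4], max=4
Drop 4: Z rot0 at col 4 lands with bottom-row=4; cleared 0 line(s) (total 0); column heights now [0 0 0 4 6 6 5], max=6
Test piece Z rot1 at col 4 (width 2): heights before test = [0 0 0 4 6 6 5]; fits = False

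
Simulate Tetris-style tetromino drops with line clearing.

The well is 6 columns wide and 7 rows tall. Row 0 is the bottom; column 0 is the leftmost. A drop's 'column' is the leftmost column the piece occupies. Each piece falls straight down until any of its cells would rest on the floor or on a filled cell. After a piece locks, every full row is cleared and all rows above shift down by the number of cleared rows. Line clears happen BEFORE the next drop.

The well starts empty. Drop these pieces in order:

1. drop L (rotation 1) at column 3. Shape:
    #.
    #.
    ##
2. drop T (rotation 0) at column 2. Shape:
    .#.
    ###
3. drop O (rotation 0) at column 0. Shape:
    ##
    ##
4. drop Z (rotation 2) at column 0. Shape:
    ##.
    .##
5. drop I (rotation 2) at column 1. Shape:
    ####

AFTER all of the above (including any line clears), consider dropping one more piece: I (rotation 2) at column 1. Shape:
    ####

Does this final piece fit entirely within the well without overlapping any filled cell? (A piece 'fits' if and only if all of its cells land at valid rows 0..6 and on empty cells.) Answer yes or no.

Answer: no

Derivation:
Drop 1: L rot1 at col 3 lands with bottom-row=0; cleared 0 line(s) (total 0); column heights now [0 0 0 3 1 0], max=3
Drop 2: T rot0 at col 2 lands with bottom-row=3; cleared 0 line(s) (total 0); column heights now [0 0 4 5 4 0], max=5
Drop 3: O rot0 at col 0 lands with bottom-row=0; cleared 0 line(s) (total 0); column heights now [2 2 4 5 4 0], max=5
Drop 4: Z rot2 at col 0 lands with bottom-row=4; cleared 0 line(s) (total 0); column heights now [6 6 5 5 4 0], max=6
Drop 5: I rot2 at col 1 lands with bottom-row=6; cleared 0 line(s) (total 0); column heights now [6 7 7 7 7 0], max=7
Test piece I rot2 at col 1 (width 4): heights before test = [6 7 7 7 7 0]; fits = False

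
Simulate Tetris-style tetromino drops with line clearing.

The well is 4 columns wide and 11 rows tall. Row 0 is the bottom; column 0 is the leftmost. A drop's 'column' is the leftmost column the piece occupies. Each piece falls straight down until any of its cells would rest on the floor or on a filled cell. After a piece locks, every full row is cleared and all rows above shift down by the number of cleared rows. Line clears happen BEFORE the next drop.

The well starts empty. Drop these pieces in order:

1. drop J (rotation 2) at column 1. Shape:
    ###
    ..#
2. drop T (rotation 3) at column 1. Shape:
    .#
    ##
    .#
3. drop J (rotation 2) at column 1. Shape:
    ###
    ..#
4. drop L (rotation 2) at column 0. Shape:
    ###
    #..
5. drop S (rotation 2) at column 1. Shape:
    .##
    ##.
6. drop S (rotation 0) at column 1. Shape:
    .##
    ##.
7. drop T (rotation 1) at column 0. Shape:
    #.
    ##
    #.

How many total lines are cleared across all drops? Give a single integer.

Drop 1: J rot2 at col 1 lands with bottom-row=0; cleared 0 line(s) (total 0); column heights now [0 2 2 2], max=2
Drop 2: T rot3 at col 1 lands with bottom-row=2; cleared 0 line(s) (total 0); column heights now [0 4 5 2], max=5
Drop 3: J rot2 at col 1 lands with bottom-row=4; cleared 0 line(s) (total 0); column heights now [0 6 6 6], max=6
Drop 4: L rot2 at col 0 lands with bottom-row=5; cleared 1 line(s) (total 1); column heights now [6 6 6 5], max=6
Drop 5: S rot2 at col 1 lands with bottom-row=6; cleared 0 line(s) (total 1); column heights now [6 7 8 8], max=8
Drop 6: S rot0 at col 1 lands with bottom-row=8; cleared 0 line(s) (total 1); column heights now [6 9 10 10], max=10
Drop 7: T rot1 at col 0 lands with bottom-row=8; cleared 1 line(s) (total 2); column heights now [10 9 9 8], max=10

Answer: 2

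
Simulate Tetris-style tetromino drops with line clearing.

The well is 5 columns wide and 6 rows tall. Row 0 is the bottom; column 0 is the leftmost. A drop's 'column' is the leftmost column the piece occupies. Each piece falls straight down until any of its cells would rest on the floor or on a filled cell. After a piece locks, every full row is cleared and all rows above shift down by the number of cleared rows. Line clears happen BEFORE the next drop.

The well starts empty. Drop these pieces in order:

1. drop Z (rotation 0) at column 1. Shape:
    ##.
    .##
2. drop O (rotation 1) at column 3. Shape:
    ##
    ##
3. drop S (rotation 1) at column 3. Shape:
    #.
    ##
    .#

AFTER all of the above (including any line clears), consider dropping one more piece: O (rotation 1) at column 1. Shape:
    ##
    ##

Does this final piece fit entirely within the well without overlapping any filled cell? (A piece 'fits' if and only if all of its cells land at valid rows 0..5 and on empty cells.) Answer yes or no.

Answer: yes

Derivation:
Drop 1: Z rot0 at col 1 lands with bottom-row=0; cleared 0 line(s) (total 0); column heights now [0 2 2 1 0], max=2
Drop 2: O rot1 at col 3 lands with bottom-row=1; cleared 0 line(s) (total 0); column heights now [0 2 2 3 3], max=3
Drop 3: S rot1 at col 3 lands with bottom-row=3; cleared 0 line(s) (total 0); column heights now [0 2 2 6 5], max=6
Test piece O rot1 at col 1 (width 2): heights before test = [0 2 2 6 5]; fits = True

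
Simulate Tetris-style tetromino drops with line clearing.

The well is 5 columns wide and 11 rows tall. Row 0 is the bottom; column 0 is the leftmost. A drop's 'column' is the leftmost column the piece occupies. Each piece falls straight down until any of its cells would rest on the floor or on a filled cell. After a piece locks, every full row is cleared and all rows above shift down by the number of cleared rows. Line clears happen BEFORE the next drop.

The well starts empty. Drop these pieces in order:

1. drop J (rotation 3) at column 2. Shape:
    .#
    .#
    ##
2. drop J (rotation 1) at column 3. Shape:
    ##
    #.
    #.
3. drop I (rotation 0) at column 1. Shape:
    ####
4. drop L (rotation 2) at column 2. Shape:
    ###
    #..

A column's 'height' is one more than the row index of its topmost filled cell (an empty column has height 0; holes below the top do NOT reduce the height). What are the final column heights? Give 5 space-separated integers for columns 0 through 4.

Drop 1: J rot3 at col 2 lands with bottom-row=0; cleared 0 line(s) (total 0); column heights now [0 0 1 3 0], max=3
Drop 2: J rot1 at col 3 lands with bottom-row=3; cleared 0 line(s) (total 0); column heights now [0 0 1 6 6], max=6
Drop 3: I rot0 at col 1 lands with bottom-row=6; cleared 0 line(s) (total 0); column heights now [0 7 7 7 7], max=7
Drop 4: L rot2 at col 2 lands with bottom-row=7; cleared 0 line(s) (total 0); column heights now [0 7 9 9 9], max=9

Answer: 0 7 9 9 9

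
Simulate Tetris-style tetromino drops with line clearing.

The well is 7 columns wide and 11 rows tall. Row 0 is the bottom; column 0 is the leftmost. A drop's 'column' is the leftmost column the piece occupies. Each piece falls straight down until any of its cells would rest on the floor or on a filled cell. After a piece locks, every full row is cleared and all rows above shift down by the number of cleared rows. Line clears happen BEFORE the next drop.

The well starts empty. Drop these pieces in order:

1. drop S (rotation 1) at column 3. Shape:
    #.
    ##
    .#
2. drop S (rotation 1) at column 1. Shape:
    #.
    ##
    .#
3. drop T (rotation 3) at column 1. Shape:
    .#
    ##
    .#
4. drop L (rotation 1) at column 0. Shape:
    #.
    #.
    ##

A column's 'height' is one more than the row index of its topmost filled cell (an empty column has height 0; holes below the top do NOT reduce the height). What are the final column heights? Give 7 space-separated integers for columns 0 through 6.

Answer: 7 5 5 3 2 0 0

Derivation:
Drop 1: S rot1 at col 3 lands with bottom-row=0; cleared 0 line(s) (total 0); column heights now [0 0 0 3 2 0 0], max=3
Drop 2: S rot1 at col 1 lands with bottom-row=0; cleared 0 line(s) (total 0); column heights now [0 3 2 3 2 0 0], max=3
Drop 3: T rot3 at col 1 lands with bottom-row=2; cleared 0 line(s) (total 0); column heights now [0 4 5 3 2 0 0], max=5
Drop 4: L rot1 at col 0 lands with bottom-row=4; cleared 0 line(s) (total 0); column heights now [7 5 5 3 2 0 0], max=7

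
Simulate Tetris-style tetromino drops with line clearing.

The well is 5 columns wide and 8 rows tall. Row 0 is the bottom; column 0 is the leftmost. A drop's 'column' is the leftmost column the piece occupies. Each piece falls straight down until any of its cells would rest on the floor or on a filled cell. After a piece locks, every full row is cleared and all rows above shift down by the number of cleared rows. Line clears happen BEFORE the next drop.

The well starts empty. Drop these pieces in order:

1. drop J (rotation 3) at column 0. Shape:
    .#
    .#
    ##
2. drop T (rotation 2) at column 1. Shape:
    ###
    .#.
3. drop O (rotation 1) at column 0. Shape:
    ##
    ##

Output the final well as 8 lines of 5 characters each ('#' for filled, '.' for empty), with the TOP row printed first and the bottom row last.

Drop 1: J rot3 at col 0 lands with bottom-row=0; cleared 0 line(s) (total 0); column heights now [1 3 0 0 0], max=3
Drop 2: T rot2 at col 1 lands with bottom-row=2; cleared 0 line(s) (total 0); column heights now [1 4 4 4 0], max=4
Drop 3: O rot1 at col 0 lands with bottom-row=4; cleared 0 line(s) (total 0); column heights now [6 6 4 4 0], max=6

Answer: .....
.....
##...
##...
.###.
.##..
.#...
##...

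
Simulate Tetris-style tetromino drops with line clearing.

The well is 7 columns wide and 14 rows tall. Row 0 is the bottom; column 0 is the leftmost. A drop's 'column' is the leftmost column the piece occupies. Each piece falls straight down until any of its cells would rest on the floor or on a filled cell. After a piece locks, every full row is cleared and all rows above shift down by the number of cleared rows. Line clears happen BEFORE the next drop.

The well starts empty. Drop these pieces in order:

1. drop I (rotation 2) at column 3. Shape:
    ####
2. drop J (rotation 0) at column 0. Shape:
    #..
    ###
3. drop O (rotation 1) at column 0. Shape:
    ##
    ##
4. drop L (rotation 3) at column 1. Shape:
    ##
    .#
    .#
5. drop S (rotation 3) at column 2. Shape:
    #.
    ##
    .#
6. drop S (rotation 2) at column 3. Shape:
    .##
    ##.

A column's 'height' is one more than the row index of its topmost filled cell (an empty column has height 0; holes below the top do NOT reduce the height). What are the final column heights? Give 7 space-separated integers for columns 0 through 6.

Answer: 3 4 6 6 7 7 0

Derivation:
Drop 1: I rot2 at col 3 lands with bottom-row=0; cleared 0 line(s) (total 0); column heights now [0 0 0 1 1 1 1], max=1
Drop 2: J rot0 at col 0 lands with bottom-row=0; cleared 1 line(s) (total 1); column heights now [1 0 0 0 0 0 0], max=1
Drop 3: O rot1 at col 0 lands with bottom-row=1; cleared 0 line(s) (total 1); column heights now [3 3 0 0 0 0 0], max=3
Drop 4: L rot3 at col 1 lands with bottom-row=1; cleared 0 line(s) (total 1); column heights now [3 4 4 0 0 0 0], max=4
Drop 5: S rot3 at col 2 lands with bottom-row=3; cleared 0 line(s) (total 1); column heights now [3 4 6 5 0 0 0], max=6
Drop 6: S rot2 at col 3 lands with bottom-row=5; cleared 0 line(s) (total 1); column heights now [3 4 6 6 7 7 0], max=7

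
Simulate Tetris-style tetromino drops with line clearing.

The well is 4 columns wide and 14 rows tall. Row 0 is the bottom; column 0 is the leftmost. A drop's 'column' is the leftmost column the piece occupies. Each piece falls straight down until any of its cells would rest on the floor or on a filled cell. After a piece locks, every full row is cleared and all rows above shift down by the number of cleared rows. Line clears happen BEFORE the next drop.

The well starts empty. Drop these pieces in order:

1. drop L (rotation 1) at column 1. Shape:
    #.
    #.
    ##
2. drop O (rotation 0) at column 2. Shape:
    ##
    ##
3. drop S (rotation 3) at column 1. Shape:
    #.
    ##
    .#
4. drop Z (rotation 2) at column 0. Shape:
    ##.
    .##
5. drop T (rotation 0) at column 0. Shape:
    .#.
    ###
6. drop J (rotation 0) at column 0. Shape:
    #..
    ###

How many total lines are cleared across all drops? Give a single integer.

Drop 1: L rot1 at col 1 lands with bottom-row=0; cleared 0 line(s) (total 0); column heights now [0 3 1 0], max=3
Drop 2: O rot0 at col 2 lands with bottom-row=1; cleared 0 line(s) (total 0); column heights now [0 3 3 3], max=3
Drop 3: S rot3 at col 1 lands with bottom-row=3; cleared 0 line(s) (total 0); column heights now [0 6 5 3], max=6
Drop 4: Z rot2 at col 0 lands with bottom-row=6; cleared 0 line(s) (total 0); column heights now [8 8 7 3], max=8
Drop 5: T rot0 at col 0 lands with bottom-row=8; cleared 0 line(s) (total 0); column heights now [9 10 9 3], max=10
Drop 6: J rot0 at col 0 lands with bottom-row=10; cleared 0 line(s) (total 0); column heights now [12 11 11 3], max=12

Answer: 0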